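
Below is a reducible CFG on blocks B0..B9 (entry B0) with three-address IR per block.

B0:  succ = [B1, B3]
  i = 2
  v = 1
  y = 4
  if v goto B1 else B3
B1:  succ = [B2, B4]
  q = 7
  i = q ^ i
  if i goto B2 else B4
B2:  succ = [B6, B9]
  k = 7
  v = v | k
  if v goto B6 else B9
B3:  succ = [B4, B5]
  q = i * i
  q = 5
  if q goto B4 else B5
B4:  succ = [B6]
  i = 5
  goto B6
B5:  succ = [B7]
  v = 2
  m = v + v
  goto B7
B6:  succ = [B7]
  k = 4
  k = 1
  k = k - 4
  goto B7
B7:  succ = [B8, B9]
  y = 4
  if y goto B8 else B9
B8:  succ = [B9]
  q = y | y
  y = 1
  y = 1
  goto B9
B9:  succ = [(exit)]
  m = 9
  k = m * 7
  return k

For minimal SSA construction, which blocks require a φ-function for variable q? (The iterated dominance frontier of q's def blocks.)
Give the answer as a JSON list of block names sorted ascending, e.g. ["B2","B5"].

idom tree: B1←B0 B2←B1 B3←B0 B4←B0 B5←B3 B6←B0 B7←B0 B8←B7 B9←B0
Dom at joins:
  B4: preds {B1,B3}: {B0,B1} ∩ {B0,B3} = {B0}; idom=B0
  B6: preds {B2,B4}: {B0,B1,B2} ∩ {B0,B4} = {B0}; idom=B0
  B7: preds {B5,B6}: {B0,B3,B5} ∩ {B0,B6} = {B0}; idom=B0
  B9: preds {B2,B7,B8}: {B0,B1,B2} ∩ {B0,B7} ∩ {B0,B7,B8} = {B0}; idom=B0

DF derivation:
  B4←B1: walk B1 to B0
  B4←B3: walk B3 to B0
  B6←B2: walk B2→B1 to B0
  B6←B4: walk B4 to B0
  B7←B5: walk B5→B3 to B0
  B7←B6: walk B6 to B0
  B9←B2: walk B2→B1 to B0
  B9←B7: walk B7 to B0
  B9←B8: walk B8→B7 to B0
  B0 → ∅
  B1 → {B4,B6,B9}
  B2 → {B6,B9}
  B3 → {B4,B7}
  B4 → {B6}
  B5 → {B7}
  B6 → {B7}
  B7 → {B9}
  B8 → {B9}
  B9 → ∅

φ for q: defs {B1,B3,B8}
  DF⁺ = {B4,B6,B7,B9}

Answer: ["B4", "B6", "B7", "B9"]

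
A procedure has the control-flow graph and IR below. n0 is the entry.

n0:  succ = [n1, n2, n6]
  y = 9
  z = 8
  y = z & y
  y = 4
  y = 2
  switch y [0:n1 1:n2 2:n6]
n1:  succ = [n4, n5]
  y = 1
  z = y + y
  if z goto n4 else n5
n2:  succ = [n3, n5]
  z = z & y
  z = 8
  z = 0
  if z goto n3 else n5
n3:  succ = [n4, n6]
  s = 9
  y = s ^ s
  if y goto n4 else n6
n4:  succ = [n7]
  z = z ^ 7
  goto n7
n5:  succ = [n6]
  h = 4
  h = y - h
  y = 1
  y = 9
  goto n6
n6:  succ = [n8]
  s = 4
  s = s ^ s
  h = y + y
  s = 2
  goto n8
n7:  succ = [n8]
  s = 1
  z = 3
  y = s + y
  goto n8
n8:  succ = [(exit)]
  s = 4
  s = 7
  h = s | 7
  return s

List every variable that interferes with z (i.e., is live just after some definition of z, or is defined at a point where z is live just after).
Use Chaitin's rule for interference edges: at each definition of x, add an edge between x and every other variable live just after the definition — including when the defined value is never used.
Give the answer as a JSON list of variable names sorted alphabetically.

Answer: ["s", "y"]

Working:
def/use:
  n0 def {y,z} use ∅
  n1 def {y,z} use ∅
  n2 def {z} use {y,z}
  n3 def {s,y} use ∅
  n4 def {z} use {z}
  n5 def {h,y} use {y}
  n6 def {h,s} use {y}
  n7 def {s,y,z} use {y}
  n8 def {h,s} use ∅

Backward fixpoint:
  n0 li=∅ lo={y,z}
  n1 li=∅ lo={y,z}
  n2 li={y,z} lo={y,z}
  n3 li={z} lo={y,z}
  n4 li={y,z} lo={y}
  n5 li={y} lo={y}
  n6 li={y} lo=∅
  n7 li={y} lo=∅
  n8 li=∅ lo=∅

Conflict graph:
  h — {s,y}
  s — {h,y,z}
  y — {h,s,z}
  z — {s,y}

N(z) = ["s", "y"]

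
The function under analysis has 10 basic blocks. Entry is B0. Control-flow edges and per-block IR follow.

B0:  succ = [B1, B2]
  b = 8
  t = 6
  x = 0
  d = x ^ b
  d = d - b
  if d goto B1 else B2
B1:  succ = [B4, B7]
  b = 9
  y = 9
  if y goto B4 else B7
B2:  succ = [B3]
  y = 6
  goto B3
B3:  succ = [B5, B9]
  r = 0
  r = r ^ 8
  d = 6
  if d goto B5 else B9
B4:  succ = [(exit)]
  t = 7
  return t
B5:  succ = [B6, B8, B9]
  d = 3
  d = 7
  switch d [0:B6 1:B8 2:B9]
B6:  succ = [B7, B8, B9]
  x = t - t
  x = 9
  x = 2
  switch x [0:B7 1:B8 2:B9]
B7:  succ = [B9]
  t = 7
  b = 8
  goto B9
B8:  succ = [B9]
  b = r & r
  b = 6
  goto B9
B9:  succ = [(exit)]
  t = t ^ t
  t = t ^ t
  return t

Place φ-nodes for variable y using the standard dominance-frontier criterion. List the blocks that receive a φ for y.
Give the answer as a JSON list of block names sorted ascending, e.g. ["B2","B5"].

idom tree: B1←B0 B2←B0 B3←B2 B4←B1 B5←B3 B6←B5 B7←B0 B8←B5 B9←B0
Dom∩ at merges:
  B7: preds {B1,B6}: {B0,B1} ∩ {B0,B2,B3,B5,B6} = {B0}; idom=B0
  B8: preds {B5,B6}: {B0,B2,B3,B5} ∩ {B0,B2,B3,B5,B6} = {B0,B2,B3,B5}; idom=B5
  B9: preds {B3,B5,B6,B7,B8}: {B0,B2,B3} ∩ {B0,B2,B3,B5} ∩ {B0,B2,B3,B5,B6} ∩ {B0,B7} ∩ {B0,B2,B3,B5,B8} = {B0}; idom=B0

DF walk-up:
  join B7 pred B1: B1 stop@B0
  join B7 pred B6: B6→B5→B3→B2 stop@B0
  join B8 pred B5: · stop@B5
  join B8 pred B6: B6 stop@B5
  join B9 pred B3: B3→B2 stop@B0
  join B9 pred B5: B5→B3→B2 stop@B0
  join B9 pred B6: B6→B5→B3→B2 stop@B0
  join B9 pred B7: B7 stop@B0
  join B9 pred B8: B8→B5→B3→B2 stop@B0
  B0: DF=∅
  B1: DF={B7}
  B2: DF={B7,B9}
  B3: DF={B7,B9}
  B4: DF=∅
  B5: DF={B7,B9}
  B6: DF={B7,B8,B9}
  B7: DF={B9}
  B8: DF={B9}
  B9: DF=∅

φ for y: defs {B1,B2}
  DF⁺ = {B7,B9}

Answer: ["B7", "B9"]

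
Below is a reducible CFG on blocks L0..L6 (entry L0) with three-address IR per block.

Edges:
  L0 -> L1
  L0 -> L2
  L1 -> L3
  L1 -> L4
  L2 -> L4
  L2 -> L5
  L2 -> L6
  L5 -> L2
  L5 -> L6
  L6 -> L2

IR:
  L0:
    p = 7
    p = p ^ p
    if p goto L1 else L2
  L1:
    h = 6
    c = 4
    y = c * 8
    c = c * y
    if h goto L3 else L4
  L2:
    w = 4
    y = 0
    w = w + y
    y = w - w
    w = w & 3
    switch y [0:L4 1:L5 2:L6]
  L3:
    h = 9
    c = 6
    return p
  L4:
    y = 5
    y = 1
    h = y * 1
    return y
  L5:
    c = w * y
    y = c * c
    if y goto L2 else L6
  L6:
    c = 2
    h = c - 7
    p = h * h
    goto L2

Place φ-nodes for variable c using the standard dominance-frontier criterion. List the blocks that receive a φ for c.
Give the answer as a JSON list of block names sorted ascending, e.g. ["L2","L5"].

Answer: ["L2", "L4", "L6"]

Derivation:
idom tree: L1←L0 L2←L0 L3←L1 L4←L0 L5←L2 L6←L2
Join-block Dom:
  L2: preds {L0,L5,L6}: {L0} ∩ {L0,L2,L5} ∩ {L0,L2,L6} = {L0}; idom=L0
  L4: preds {L1,L2}: {L0,L1} ∩ {L0,L2} = {L0}; idom=L0
  L6: preds {L2,L5}: {L0,L2} ∩ {L0,L2,L5} = {L0,L2}; idom=L2

DF walk-up:
  join L2 pred L0: · stop@L0
  join L2 pred L5: L5→L2 stop@L0
  join L2 pred L6: L6→L2 stop@L0
  join L4 pred L1: L1 stop@L0
  join L4 pred L2: L2 stop@L0
  join L6 pred L2: · stop@L2
  join L6 pred L5: L5 stop@L2
  L0: DF=∅
  L1: DF={L4}
  L2: DF={L2,L4}
  L3: DF=∅
  L4: DF=∅
  L5: DF={L2,L6}
  L6: DF={L2}

φ for c: defs {L1,L3,L5,L6}
  DF⁺ = {L2,L4,L6}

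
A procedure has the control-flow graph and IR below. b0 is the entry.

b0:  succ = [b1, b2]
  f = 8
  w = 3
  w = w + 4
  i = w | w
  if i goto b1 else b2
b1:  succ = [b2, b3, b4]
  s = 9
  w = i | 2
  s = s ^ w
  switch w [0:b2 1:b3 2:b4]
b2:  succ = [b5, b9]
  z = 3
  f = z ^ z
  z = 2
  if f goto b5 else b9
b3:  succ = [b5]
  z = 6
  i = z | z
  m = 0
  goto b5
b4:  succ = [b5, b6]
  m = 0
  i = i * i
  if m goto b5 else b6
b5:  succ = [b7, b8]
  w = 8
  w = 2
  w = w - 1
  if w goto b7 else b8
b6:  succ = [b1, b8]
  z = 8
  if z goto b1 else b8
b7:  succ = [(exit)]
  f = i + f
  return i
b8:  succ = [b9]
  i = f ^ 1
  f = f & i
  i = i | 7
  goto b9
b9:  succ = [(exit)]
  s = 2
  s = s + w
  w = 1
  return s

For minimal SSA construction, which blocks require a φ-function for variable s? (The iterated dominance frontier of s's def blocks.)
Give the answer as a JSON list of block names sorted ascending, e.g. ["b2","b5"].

Answer: ["b1", "b2", "b5", "b8", "b9"]

Derivation:
idom tree: b1←b0 b2←b0 b3←b1 b4←b1 b5←b0 b6←b4 b7←b5 b8←b0 b9←b0
Dom at joins:
  b1: preds {b0,b6}: {b0} ∩ {b0,b1,b4,b6} = {b0}; idom=b0
  b2: preds {b0,b1}: {b0} ∩ {b0,b1} = {b0}; idom=b0
  b5: preds {b2,b3,b4}: {b0,b2} ∩ {b0,b1,b3} ∩ {b0,b1,b4} = {b0}; idom=b0
  b8: preds {b5,b6}: {b0,b5} ∩ {b0,b1,b4,b6} = {b0}; idom=b0
  b9: preds {b2,b8}: {b0,b2} ∩ {b0,b8} = {b0}; idom=b0

DF derivation:
  b1←b0: walk · to b0
  b1←b6: walk b6→b4→b1 to b0
  b2←b0: walk · to b0
  b2←b1: walk b1 to b0
  b5←b2: walk b2 to b0
  b5←b3: walk b3→b1 to b0
  b5←b4: walk b4→b1 to b0
  b8←b5: walk b5 to b0
  b8←b6: walk b6→b4→b1 to b0
  b9←b2: walk b2 to b0
  b9←b8: walk b8 to b0
  b0 → ∅
  b1 → {b1,b2,b5,b8}
  b2 → {b5,b9}
  b3 → {b5}
  b4 → {b1,b5,b8}
  b5 → {b8}
  b6 → {b1,b8}
  b7 → ∅
  b8 → {b9}
  b9 → ∅

φ for s: defs {b1,b9}
  DF⁺ = {b1,b2,b5,b8,b9}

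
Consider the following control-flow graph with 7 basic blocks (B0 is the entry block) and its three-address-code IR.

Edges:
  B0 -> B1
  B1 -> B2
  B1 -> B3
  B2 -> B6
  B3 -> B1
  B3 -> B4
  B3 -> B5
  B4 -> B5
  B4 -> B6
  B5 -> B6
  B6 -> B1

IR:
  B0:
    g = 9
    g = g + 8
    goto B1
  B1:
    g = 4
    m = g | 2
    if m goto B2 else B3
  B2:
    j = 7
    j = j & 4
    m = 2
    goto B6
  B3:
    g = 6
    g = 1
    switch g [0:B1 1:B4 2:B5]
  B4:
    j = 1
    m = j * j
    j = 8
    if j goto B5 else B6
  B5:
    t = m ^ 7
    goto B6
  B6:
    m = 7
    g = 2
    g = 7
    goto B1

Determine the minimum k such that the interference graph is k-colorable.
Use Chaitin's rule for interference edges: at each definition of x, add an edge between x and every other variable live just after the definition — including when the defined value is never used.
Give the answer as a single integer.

Per-block:
  B0: def={g} ue=∅
  B1: def={g,m} ue=∅
  B2: def={j,m} ue=∅
  B3: def={g} ue=∅
  B4: def={j,m} ue=∅
  B5: def={t} ue={m}
  B6: def={g,m} ue=∅

Live sets:
  B0 li=∅ lo=∅
  B1 li=∅ lo={m}
  B2 li=∅ lo=∅
  B3 li={m} lo={m}
  B4 li=∅ lo={m}
  B5 li={m} lo=∅
  B6 li=∅ lo=∅

Conflict graph:
  g — {m}
  j — {m}
  m — {g,j}
  t — ∅

Chromatic number:
  clique {g,m} ⇒ need ≥ 2
  2-colouring: r0={m,t}  r1={g,j}
  χ = 2

Answer: 2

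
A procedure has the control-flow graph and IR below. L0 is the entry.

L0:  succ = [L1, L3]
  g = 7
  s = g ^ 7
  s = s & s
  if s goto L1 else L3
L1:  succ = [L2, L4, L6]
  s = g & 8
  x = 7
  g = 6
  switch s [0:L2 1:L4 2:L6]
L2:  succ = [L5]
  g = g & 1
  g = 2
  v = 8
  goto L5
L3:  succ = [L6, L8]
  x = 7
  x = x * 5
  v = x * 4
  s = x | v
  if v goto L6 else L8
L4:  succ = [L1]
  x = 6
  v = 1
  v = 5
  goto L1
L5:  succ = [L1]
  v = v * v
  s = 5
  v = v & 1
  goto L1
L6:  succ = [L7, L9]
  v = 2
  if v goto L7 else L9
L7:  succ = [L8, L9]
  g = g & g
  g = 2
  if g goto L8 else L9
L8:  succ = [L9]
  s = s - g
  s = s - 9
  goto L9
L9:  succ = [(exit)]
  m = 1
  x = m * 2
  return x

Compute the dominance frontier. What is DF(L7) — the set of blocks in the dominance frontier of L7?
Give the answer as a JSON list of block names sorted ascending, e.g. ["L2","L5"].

idom tree: L1←L0 L2←L1 L3←L0 L4←L1 L5←L2 L6←L0 L7←L6 L8←L0 L9←L0
Dom at joins:
  L1: preds {L0,L4,L5}: {L0} ∩ {L0,L1,L4} ∩ {L0,L1,L2,L5} = {L0}; idom=L0
  L6: preds {L1,L3}: {L0,L1} ∩ {L0,L3} = {L0}; idom=L0
  L8: preds {L3,L7}: {L0,L3} ∩ {L0,L6,L7} = {L0}; idom=L0
  L9: preds {L6,L7,L8}: {L0,L6} ∩ {L0,L6,L7} ∩ {L0,L8} = {L0}; idom=L0

DF walk-up:
  join L1 pred L0: · stop@L0
  join L1 pred L4: L4→L1 stop@L0
  join L1 pred L5: L5→L2→L1 stop@L0
  join L6 pred L1: L1 stop@L0
  join L6 pred L3: L3 stop@L0
  join L8 pred L3: L3 stop@L0
  join L8 pred L7: L7→L6 stop@L0
  join L9 pred L6: L6 stop@L0
  join L9 pred L7: L7→L6 stop@L0
  join L9 pred L8: L8 stop@L0
  L0 → ∅
  L1 → {L1,L6}
  L2 → {L1}
  L3 → {L6,L8}
  L4 → {L1}
  L5 → {L1}
  L6 → {L8,L9}
  L7 → {L8,L9}
  L8 → {L9}
  L9 → ∅

DF(L7) = ["L8", "L9"]

Answer: ["L8", "L9"]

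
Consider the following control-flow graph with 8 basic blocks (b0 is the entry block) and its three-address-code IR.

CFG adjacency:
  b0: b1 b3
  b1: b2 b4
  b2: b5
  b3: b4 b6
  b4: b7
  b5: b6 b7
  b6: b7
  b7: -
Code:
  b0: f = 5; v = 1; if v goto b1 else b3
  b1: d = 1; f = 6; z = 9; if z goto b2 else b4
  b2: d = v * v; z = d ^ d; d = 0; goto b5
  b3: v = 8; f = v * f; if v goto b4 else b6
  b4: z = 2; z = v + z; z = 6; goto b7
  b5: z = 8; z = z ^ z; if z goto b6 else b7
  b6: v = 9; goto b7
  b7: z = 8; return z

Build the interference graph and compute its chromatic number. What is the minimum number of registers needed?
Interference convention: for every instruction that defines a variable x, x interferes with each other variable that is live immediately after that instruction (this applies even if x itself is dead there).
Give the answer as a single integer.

Answer: 2

Derivation:
Per-block:
  b0: def={f,v} ue=∅
  b1: def={d,f,z} ue=∅
  b2: def={d,z} ue={v}
  b3: def={f,v} ue={f}
  b4: def={z} ue={v}
  b5: def={z} ue=∅
  b6: def={v} ue=∅
  b7: def={z} ue=∅

Liveness:
  b0 li=∅ lo={f,v}
  b1 li={v} lo={v}
  b2 li={v} lo=∅
  b3 li={f} lo={v}
  b4 li={v} lo=∅
  b5 li=∅ lo=∅
  b6 li=∅ lo=∅
  b7 li=∅ lo=∅

Interfere edges:
  d — {v}
  f — {v}
  v — {d,f,z}
  z — {v}

Registers:
  clique {d,v} ⇒ need ≥ 2
  2-colouring: r0={v}  r1={d,f,z}
  χ = 2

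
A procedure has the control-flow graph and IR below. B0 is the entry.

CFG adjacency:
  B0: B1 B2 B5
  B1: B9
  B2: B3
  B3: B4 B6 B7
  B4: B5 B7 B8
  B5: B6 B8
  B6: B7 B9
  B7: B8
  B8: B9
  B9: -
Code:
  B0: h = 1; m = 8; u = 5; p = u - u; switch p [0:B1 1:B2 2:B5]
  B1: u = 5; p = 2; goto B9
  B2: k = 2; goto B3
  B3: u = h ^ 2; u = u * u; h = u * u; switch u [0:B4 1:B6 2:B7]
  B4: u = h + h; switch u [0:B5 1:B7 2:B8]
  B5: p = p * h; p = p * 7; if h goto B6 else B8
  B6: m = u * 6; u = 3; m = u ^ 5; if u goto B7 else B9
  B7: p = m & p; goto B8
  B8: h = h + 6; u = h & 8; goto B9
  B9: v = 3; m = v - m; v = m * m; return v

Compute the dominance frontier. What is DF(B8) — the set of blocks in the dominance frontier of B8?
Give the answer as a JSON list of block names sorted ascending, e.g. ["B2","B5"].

idom tree: B1←B0 B2←B0 B3←B2 B4←B3 B5←B0 B6←B0 B7←B0 B8←B0 B9←B0
Join-block Dom:
  B5: preds {B0,B4}: {B0} ∩ {B0,B2,B3,B4} = {B0}; idom=B0
  B6: preds {B3,B5}: {B0,B2,B3} ∩ {B0,B5} = {B0}; idom=B0
  B7: preds {B3,B4,B6}: {B0,B2,B3} ∩ {B0,B2,B3,B4} ∩ {B0,B6} = {B0}; idom=B0
  B8: preds {B4,B5,B7}: {B0,B2,B3,B4} ∩ {B0,B5} ∩ {B0,B7} = {B0}; idom=B0
  B9: preds {B1,B6,B8}: {B0,B1} ∩ {B0,B6} ∩ {B0,B8} = {B0}; idom=B0

Frontier:
  join B5 pred B0: · stop@B0
  join B5 pred B4: B4→B3→B2 stop@B0
  join B6 pred B3: B3→B2 stop@B0
  join B6 pred B5: B5 stop@B0
  join B7 pred B3: B3→B2 stop@B0
  join B7 pred B4: B4→B3→B2 stop@B0
  join B7 pred B6: B6 stop@B0
  join B8 pred B4: B4→B3→B2 stop@B0
  join B8 pred B5: B5 stop@B0
  join B8 pred B7: B7 stop@B0
  join B9 pred B1: B1 stop@B0
  join B9 pred B6: B6 stop@B0
  join B9 pred B8: B8 stop@B0
  B0: DF=∅
  B1: DF={B9}
  B2: DF={B5,B6,B7,B8}
  B3: DF={B5,B6,B7,B8}
  B4: DF={B5,B7,B8}
  B5: DF={B6,B8}
  B6: DF={B7,B9}
  B7: DF={B8}
  B8: DF={B9}
  B9: DF=∅

DF(B8) = ["B9"]

Answer: ["B9"]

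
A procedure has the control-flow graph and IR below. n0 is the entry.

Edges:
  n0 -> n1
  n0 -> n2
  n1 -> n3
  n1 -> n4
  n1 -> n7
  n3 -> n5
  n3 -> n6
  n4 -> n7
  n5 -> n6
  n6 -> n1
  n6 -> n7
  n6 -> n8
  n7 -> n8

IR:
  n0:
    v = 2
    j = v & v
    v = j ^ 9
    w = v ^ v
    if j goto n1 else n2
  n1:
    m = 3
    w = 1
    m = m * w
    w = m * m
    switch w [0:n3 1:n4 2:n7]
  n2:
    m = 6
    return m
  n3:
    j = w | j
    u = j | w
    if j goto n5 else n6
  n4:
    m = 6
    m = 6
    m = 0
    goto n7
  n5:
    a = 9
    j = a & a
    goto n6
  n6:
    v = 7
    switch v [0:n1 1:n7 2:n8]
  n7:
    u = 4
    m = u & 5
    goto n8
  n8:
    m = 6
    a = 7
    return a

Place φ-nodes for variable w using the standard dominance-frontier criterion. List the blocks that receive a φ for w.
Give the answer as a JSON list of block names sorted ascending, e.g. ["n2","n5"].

idom tree: n1←n0 n2←n0 n3←n1 n4←n1 n5←n3 n6←n3 n7←n1 n8←n1
Join-block Dom:
  n1: preds {n0,n6}: {n0} ∩ {n0,n1,n3,n6} = {n0}; idom=n0
  n6: preds {n3,n5}: {n0,n1,n3} ∩ {n0,n1,n3,n5} = {n0,n1,n3}; idom=n3
  n7: preds {n1,n4,n6}: {n0,n1} ∩ {n0,n1,n4} ∩ {n0,n1,n3,n6} = {n0,n1}; idom=n1
  n8: preds {n6,n7}: {n0,n1,n3,n6} ∩ {n0,n1,n7} = {n0,n1}; idom=n1

DF walk-up:
  n1←n0: walk · to n0
  n1←n6: walk n6→n3→n1 to n0
  n6←n3: walk · to n3
  n6←n5: walk n5 to n3
  n7←n1: walk · to n1
  n7←n4: walk n4 to n1
  n7←n6: walk n6→n3 to n1
  n8←n6: walk n6→n3 to n1
  n8←n7: walk n7 to n1
  n0: DF=∅
  n1: DF={n1}
  n2: DF=∅
  n3: DF={n1,n7,n8}
  n4: DF={n7}
  n5: DF={n6}
  n6: DF={n1,n7,n8}
  n7: DF={n8}
  n8: DF=∅

φ for w: defs {n0,n1}
  DF⁺ = {n1}

Answer: ["n1"]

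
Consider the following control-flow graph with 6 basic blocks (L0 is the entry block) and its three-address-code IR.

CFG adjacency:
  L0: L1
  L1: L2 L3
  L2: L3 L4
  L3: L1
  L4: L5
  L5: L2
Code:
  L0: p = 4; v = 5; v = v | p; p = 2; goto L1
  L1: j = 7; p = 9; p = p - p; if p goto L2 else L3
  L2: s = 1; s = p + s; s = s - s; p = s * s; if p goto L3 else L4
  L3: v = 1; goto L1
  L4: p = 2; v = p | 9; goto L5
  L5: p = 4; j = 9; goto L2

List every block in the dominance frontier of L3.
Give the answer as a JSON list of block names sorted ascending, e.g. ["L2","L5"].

Answer: ["L1"]

Derivation:
idom tree: L1←L0 L2←L1 L3←L1 L4←L2 L5←L4
Join-block Dom:
  L1: preds {L0,L3}: {L0} ∩ {L0,L1,L3} = {L0}; idom=L0
  L2: preds {L1,L5}: {L0,L1} ∩ {L0,L1,L2,L4,L5} = {L0,L1}; idom=L1
  L3: preds {L1,L2}: {L0,L1} ∩ {L0,L1,L2} = {L0,L1}; idom=L1

Frontier:
  L1←L0: walk · to L0
  L1←L3: walk L3→L1 to L0
  L2←L1: walk · to L1
  L2←L5: walk L5→L4→L2 to L1
  L3←L1: walk · to L1
  L3←L2: walk L2 to L1
  L0 → ∅
  L1 → {L1}
  L2 → {L2,L3}
  L3 → {L1}
  L4 → {L2}
  L5 → {L2}

DF(L3) = ["L1"]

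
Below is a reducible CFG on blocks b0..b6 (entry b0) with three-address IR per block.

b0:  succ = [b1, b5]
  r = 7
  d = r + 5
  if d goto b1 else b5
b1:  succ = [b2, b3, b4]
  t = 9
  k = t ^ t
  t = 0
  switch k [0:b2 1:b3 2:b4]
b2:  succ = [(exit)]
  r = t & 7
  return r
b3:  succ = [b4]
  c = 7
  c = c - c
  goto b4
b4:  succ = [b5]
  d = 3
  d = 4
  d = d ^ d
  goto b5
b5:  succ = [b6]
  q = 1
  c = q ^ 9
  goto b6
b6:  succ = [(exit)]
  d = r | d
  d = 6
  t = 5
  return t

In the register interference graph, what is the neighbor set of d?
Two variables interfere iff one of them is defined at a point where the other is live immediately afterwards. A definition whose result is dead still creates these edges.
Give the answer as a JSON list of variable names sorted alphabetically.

Answer: ["c", "q", "r"]

Working:
Block summaries:
  b0: def={d,r} ue=∅
  b1: def={k,t} ue=∅
  b2: def={r} ue={t}
  b3: def={c} ue=∅
  b4: def={d} ue=∅
  b5: def={c,q} ue=∅
  b6: def={d,t} ue={d,r}

Backward fixpoint:
  b0 li=∅ lo={d,r}
  b1 li={r} lo={r,t}
  b2 li={t} lo=∅
  b3 li={r} lo={r}
  b4 li={r} lo={d,r}
  b5 li={d,r} lo={d,r}
  b6 li={d,r} lo=∅

Interfere edges:
  c: {d,r}
  d: {c,q,r}
  k: {r,t}
  q: {d,r}
  r: {c,d,k,q,t}
  t: {k,r}

N(d) = ["c", "q", "r"]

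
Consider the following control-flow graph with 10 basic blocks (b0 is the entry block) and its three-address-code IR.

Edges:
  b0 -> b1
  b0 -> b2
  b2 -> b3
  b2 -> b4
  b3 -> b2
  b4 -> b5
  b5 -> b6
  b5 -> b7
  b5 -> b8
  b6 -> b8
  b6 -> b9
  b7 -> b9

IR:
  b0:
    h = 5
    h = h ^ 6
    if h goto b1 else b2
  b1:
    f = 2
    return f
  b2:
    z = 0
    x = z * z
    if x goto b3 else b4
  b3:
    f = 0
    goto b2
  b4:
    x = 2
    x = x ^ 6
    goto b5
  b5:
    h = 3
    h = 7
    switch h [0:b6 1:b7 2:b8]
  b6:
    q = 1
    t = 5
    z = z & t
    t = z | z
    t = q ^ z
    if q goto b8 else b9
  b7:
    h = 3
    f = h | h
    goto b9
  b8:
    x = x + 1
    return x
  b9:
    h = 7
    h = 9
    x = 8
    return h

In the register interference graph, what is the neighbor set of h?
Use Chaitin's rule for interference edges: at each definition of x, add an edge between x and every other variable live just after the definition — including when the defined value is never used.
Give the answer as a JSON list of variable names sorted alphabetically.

def/use:
  b0: def={h} ue=∅
  b1: def={f} ue=∅
  b2: def={x,z} ue=∅
  b3: def={f} ue=∅
  b4: def={x} ue=∅
  b5: def={h} ue=∅
  b6: def={q,t,z} ue={z}
  b7: def={f,h} ue=∅
  b8: def={x} ue={x}
  b9: def={h,x} ue=∅

Liveness:
  b0: in=∅ out=∅
  b1: in=∅ out=∅
  b2: in=∅ out={z}
  b3: in=∅ out=∅
  b4: in={z} out={x,z}
  b5: in={x,z} out={x,z}
  b6: in={x,z} out={x}
  b7: in=∅ out=∅
  b8: in={x} out=∅
  b9: in=∅ out=∅

Interfere edges:
  f↔∅
  h↔{x,z}
  q↔{t,x,z}
  t↔{q,x,z}
  x↔{h,q,t,z}
  z↔{h,q,t,x}

N(h) = ["x", "z"]

Answer: ["x", "z"]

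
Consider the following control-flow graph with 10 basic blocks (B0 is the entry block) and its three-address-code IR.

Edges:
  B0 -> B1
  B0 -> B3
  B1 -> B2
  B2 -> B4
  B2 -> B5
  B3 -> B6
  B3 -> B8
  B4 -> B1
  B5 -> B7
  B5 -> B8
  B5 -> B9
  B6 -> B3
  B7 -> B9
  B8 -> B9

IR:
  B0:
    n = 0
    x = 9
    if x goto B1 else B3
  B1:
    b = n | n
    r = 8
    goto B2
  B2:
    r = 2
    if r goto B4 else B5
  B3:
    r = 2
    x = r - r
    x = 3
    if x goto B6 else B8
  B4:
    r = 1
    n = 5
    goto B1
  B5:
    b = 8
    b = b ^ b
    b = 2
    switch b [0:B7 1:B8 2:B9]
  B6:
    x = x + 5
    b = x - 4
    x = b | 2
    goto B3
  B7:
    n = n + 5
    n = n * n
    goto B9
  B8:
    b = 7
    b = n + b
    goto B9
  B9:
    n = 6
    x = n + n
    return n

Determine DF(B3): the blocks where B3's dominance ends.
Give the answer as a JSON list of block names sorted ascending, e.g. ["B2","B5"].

Answer: ["B3", "B8"]

Working:
idom tree: B1←B0 B2←B1 B3←B0 B4←B2 B5←B2 B6←B3 B7←B5 B8←B0 B9←B0
Join-block Dom:
  B1: preds {B0,B4}: {B0} ∩ {B0,B1,B2,B4} = {B0}; idom=B0
  B3: preds {B0,B6}: {B0} ∩ {B0,B3,B6} = {B0}; idom=B0
  B8: preds {B3,B5}: {B0,B3} ∩ {B0,B1,B2,B5} = {B0}; idom=B0
  B9: preds {B5,B7,B8}: {B0,B1,B2,B5} ∩ {B0,B1,B2,B5,B7} ∩ {B0,B8} = {B0}; idom=B0

DF derivation:
  join B1 pred B0: · stop@B0
  join B1 pred B4: B4→B2→B1 stop@B0
  join B3 pred B0: · stop@B0
  join B3 pred B6: B6→B3 stop@B0
  join B8 pred B3: B3 stop@B0
  join B8 pred B5: B5→B2→B1 stop@B0
  join B9 pred B5: B5→B2→B1 stop@B0
  join B9 pred B7: B7→B5→B2→B1 stop@B0
  join B9 pred B8: B8 stop@B0
  DF(B0)=∅
  DF(B1)={B1,B8,B9}
  DF(B2)={B1,B8,B9}
  DF(B3)={B3,B8}
  DF(B4)={B1}
  DF(B5)={B8,B9}
  DF(B6)={B3}
  DF(B7)={B9}
  DF(B8)={B9}
  DF(B9)=∅

DF(B3) = ["B3", "B8"]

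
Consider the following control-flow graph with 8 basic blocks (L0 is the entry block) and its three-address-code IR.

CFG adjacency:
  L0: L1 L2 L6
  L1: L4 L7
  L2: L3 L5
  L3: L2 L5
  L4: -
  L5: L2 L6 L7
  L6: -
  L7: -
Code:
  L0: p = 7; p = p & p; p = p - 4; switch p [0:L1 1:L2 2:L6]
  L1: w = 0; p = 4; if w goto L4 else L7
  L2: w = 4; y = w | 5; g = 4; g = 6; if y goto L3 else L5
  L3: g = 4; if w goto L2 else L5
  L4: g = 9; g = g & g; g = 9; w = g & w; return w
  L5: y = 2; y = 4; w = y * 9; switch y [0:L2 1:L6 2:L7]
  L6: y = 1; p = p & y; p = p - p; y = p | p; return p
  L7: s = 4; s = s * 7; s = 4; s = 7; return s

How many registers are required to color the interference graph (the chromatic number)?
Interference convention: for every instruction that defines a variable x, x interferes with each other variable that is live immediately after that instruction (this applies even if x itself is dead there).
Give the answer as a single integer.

Answer: 4

Derivation:
def/use:
  L0: def={p} ue=∅
  L1: def={p,w} ue=∅
  L2: def={g,w,y} ue=∅
  L3: def={g} ue={w}
  L4: def={g,w} ue={w}
  L5: def={w,y} ue=∅
  L6: def={p,y} ue={p}
  L7: def={s} ue=∅

Live sets:
  L0: in=∅ out={p}
  L1: in=∅ out={w}
  L2: in={p} out={p,w}
  L3: in={p,w} out={p}
  L4: in={w} out=∅
  L5: in={p} out={p}
  L6: in={p} out=∅
  L7: in=∅ out=∅

Interference:
  g: {p,w,y}
  p: {g,w,y}
  s: ∅
  w: {g,p,y}
  y: {g,p,w}

Chromatic number:
  {g,p,w,y} pairwise interfere (4-clique) ⇒ χ ≥ 4
  4-colouring: r0={g,s}  r1={p}  r2={w}  r3={y}
  χ = 4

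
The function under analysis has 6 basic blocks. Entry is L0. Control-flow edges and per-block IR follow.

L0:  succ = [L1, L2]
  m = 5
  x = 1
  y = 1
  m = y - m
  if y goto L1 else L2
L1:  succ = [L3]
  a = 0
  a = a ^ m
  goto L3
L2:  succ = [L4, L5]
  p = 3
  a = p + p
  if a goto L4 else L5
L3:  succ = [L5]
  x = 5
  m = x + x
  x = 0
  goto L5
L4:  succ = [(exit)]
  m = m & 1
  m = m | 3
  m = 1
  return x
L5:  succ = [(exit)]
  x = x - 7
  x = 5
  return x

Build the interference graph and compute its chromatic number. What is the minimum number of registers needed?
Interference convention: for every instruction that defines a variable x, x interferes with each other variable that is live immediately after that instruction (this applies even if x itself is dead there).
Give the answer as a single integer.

Block summaries:
  L0: {m,x,y} / ∅
  L1: {a} / {m}
  L2: {a,p} / ∅
  L3: {m,x} / ∅
  L4: {m} / {m,x}
  L5: {x} / {x}

Liveness:
  L0: in=∅ out={m,x}
  L1: in={m} out=∅
  L2: in={m,x} out={m,x}
  L3: in=∅ out={x}
  L4: in={m,x} out=∅
  L5: in={x} out=∅

Interference:
  a — {m,x}
  m — {a,p,x,y}
  p — {m,x}
  x — {a,m,p,y}
  y — {m,x}

Registers:
  lower bound: {a,m,x} mutually conflict ⇒ χ ≥ 3
  3-colouring: c0={m}  c1={x}  c2={a,p,y}
  χ = 3

Answer: 3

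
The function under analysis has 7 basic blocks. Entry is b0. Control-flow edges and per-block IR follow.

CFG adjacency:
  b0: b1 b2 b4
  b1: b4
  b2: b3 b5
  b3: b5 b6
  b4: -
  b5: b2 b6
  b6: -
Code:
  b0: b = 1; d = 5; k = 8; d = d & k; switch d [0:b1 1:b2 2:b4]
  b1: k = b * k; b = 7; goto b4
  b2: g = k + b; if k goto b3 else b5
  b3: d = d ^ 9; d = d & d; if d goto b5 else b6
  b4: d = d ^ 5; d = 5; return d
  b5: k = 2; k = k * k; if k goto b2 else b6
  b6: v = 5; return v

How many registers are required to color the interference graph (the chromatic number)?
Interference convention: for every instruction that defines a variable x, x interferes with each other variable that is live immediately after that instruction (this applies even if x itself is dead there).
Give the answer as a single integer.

Answer: 4

Analysis:
Block summaries:
  b0 def {b,d,k} use ∅
  b1 def {b,k} use {b,k}
  b2 def {g} use {b,k}
  b3 def {d} use {d}
  b4 def {d} use {d}
  b5 def {k} use ∅
  b6 def {v} use ∅

Liveness:
  live b0: ∅→{b,d,k}
  live b1: {b,d,k}→{d}
  live b2: {b,d,k}→{b,d}
  live b3: {b,d}→{b,d}
  live b4: {d}→∅
  live b5: {b,d}→{b,d,k}
  live b6: ∅→∅

Interfere edges:
  b: {d,g,k}
  d: {b,g,k}
  g: {b,d,k}
  k: {b,d,g}
  v: ∅

Chromatic number:
  lower bound: {b,d,g,k} mutually conflict ⇒ χ ≥ 4
  assign b→r0 d→r1 g→r2 k→r3 v→r0 — no edge inside a register ⇒ χ ≤ 4
  χ = 4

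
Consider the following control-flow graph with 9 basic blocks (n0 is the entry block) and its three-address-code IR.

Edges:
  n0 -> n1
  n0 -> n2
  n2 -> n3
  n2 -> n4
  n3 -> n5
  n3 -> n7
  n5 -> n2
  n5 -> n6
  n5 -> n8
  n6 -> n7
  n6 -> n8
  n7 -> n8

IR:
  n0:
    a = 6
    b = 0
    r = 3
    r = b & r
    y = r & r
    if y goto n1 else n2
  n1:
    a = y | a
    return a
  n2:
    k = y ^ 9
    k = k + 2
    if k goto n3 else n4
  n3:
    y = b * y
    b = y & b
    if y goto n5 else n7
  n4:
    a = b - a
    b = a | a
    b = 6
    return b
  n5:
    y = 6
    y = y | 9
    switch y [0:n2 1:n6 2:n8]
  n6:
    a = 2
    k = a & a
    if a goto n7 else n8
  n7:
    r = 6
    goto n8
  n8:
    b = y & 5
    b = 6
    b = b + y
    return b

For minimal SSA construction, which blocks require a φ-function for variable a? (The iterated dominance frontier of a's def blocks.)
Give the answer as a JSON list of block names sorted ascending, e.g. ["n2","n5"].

idom tree: n1←n0 n2←n0 n3←n2 n4←n2 n5←n3 n6←n5 n7←n3 n8←n3
Dom at joins:
  n2: preds {n0,n5}: {n0} ∩ {n0,n2,n3,n5} = {n0}; idom=n0
  n7: preds {n3,n6}: {n0,n2,n3} ∩ {n0,n2,n3,n5,n6} = {n0,n2,n3}; idom=n3
  n8: preds {n5,n6,n7}: {n0,n2,n3,n5} ∩ {n0,n2,n3,n5,n6} ∩ {n0,n2,n3,n7} = {n0,n2,n3}; idom=n3

DF walk-up:
  join n2 pred n0: · stop@n0
  join n2 pred n5: n5→n3→n2 stop@n0
  join n7 pred n3: · stop@n3
  join n7 pred n6: n6→n5 stop@n3
  join n8 pred n5: n5 stop@n3
  join n8 pred n6: n6→n5 stop@n3
  join n8 pred n7: n7 stop@n3
  DF(n0)=∅
  DF(n1)=∅
  DF(n2)={n2}
  DF(n3)={n2}
  DF(n4)=∅
  DF(n5)={n2,n7,n8}
  DF(n6)={n7,n8}
  DF(n7)={n8}
  DF(n8)=∅

φ for a: defs {n0,n1,n4,n6}
  DF⁺ = {n7,n8}

Answer: ["n7", "n8"]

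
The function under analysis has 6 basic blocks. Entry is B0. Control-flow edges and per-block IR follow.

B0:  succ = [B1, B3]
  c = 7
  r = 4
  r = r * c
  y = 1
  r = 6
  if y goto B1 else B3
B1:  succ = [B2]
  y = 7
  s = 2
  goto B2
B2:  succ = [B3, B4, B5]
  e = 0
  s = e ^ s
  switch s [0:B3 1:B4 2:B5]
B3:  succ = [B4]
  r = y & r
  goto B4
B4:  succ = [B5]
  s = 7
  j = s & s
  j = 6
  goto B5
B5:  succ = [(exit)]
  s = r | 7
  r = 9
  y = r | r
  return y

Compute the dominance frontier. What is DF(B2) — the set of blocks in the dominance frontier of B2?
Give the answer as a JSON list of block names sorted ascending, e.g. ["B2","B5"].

idom tree: B1←B0 B2←B1 B3←B0 B4←B0 B5←B0
Dom at joins:
  B3: preds {B0,B2}: {B0} ∩ {B0,B1,B2} = {B0}; idom=B0
  B4: preds {B2,B3}: {B0,B1,B2} ∩ {B0,B3} = {B0}; idom=B0
  B5: preds {B2,B4}: {B0,B1,B2} ∩ {B0,B4} = {B0}; idom=B0

Frontier:
  B3←B0: walk · to B0
  B3←B2: walk B2→B1 to B0
  B4←B2: walk B2→B1 to B0
  B4←B3: walk B3 to B0
  B5←B2: walk B2→B1 to B0
  B5←B4: walk B4 to B0
  B0: DF=∅
  B1: DF={B3,B4,B5}
  B2: DF={B3,B4,B5}
  B3: DF={B4}
  B4: DF={B5}
  B5: DF=∅

DF(B2) = ["B3", "B4", "B5"]

Answer: ["B3", "B4", "B5"]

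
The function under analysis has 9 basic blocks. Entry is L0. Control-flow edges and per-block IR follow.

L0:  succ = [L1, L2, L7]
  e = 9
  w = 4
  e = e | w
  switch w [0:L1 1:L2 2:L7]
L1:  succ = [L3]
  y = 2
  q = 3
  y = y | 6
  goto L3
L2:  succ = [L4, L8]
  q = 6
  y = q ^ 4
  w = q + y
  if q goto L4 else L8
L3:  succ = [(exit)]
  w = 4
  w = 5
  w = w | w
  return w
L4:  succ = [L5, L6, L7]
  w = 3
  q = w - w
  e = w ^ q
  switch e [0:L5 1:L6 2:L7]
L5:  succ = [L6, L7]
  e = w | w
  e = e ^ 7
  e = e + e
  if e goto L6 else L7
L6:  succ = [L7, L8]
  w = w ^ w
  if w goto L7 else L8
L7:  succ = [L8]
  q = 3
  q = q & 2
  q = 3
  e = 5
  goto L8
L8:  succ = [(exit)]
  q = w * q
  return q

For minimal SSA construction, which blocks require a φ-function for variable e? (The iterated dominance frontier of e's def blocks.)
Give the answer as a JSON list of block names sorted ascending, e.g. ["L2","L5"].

Answer: ["L6", "L7", "L8"]

Working:
idom tree: L1←L0 L2←L0 L3←L1 L4←L2 L5←L4 L6←L4 L7←L0 L8←L0
Join-block Dom:
  L6: preds {L4,L5}: {L0,L2,L4} ∩ {L0,L2,L4,L5} = {L0,L2,L4}; idom=L4
  L7: preds {L0,L4,L5,L6}: {L0} ∩ {L0,L2,L4} ∩ {L0,L2,L4,L5} ∩ {L0,L2,L4,L6} = {L0}; idom=L0
  L8: preds {L2,L6,L7}: {L0,L2} ∩ {L0,L2,L4,L6} ∩ {L0,L7} = {L0}; idom=L0

DF walk-up:
  L6←L4: walk · to L4
  L6←L5: walk L5 to L4
  L7←L0: walk · to L0
  L7←L4: walk L4→L2 to L0
  L7←L5: walk L5→L4→L2 to L0
  L7←L6: walk L6→L4→L2 to L0
  L8←L2: walk L2 to L0
  L8←L6: walk L6→L4→L2 to L0
  L8←L7: walk L7 to L0
  DF(L0)=∅
  DF(L1)=∅
  DF(L2)={L7,L8}
  DF(L3)=∅
  DF(L4)={L7,L8}
  DF(L5)={L6,L7}
  DF(L6)={L7,L8}
  DF(L7)={L8}
  DF(L8)=∅

φ for e: defs {L0,L4,L5,L7}
  DF⁺ = {L6,L7,L8}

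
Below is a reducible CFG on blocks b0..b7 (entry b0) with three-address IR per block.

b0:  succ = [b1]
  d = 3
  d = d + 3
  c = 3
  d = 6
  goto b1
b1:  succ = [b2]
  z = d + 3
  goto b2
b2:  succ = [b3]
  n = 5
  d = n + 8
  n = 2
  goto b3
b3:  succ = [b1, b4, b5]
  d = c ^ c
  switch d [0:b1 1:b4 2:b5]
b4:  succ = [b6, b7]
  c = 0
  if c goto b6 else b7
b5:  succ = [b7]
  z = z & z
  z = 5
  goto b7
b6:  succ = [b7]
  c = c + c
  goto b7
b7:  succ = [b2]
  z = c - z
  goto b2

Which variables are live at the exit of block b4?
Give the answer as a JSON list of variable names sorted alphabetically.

Block summaries:
  b0 def {c,d} use ∅
  b1 def {z} use {d}
  b2 def {d,n} use ∅
  b3 def {d} use {c}
  b4 def {c} use ∅
  b5 def {z} use {z}
  b6 def {c} use {c}
  b7 def {z} use {c,z}

Backward fixpoint:
  b0 li=∅ lo={c,d}
  b1 li={c,d} lo={c,z}
  b2 li={c,z} lo={c,z}
  b3 li={c,z} lo={c,d,z}
  b4 li={z} lo={c,z}
  b5 li={c,z} lo={c,z}
  b6 li={c,z} lo={c,z}
  b7 li={c,z} lo={c,z}

live-out(b4) = ["c", "z"]

Answer: ["c", "z"]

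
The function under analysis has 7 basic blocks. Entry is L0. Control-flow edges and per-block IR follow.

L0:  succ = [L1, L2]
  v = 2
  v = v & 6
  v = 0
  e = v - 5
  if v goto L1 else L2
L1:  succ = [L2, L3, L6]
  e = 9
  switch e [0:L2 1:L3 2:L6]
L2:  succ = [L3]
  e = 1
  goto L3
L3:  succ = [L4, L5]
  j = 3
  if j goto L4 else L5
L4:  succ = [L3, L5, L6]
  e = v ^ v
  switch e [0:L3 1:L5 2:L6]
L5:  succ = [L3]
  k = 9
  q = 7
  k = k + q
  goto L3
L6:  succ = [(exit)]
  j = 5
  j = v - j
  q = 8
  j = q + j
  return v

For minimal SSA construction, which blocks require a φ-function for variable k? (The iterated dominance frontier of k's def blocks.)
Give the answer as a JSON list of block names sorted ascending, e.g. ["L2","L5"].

Answer: ["L3", "L6"]

Derivation:
idom tree: L1←L0 L2←L0 L3←L0 L4←L3 L5←L3 L6←L0
Dom∩ at merges:
  L2: preds {L0,L1}: {L0} ∩ {L0,L1} = {L0}; idom=L0
  L3: preds {L1,L2,L4,L5}: {L0,L1} ∩ {L0,L2} ∩ {L0,L3,L4} ∩ {L0,L3,L5} = {L0}; idom=L0
  L5: preds {L3,L4}: {L0,L3} ∩ {L0,L3,L4} = {L0,L3}; idom=L3
  L6: preds {L1,L4}: {L0,L1} ∩ {L0,L3,L4} = {L0}; idom=L0

Frontier:
  L2←L0: walk · to L0
  L2←L1: walk L1 to L0
  L3←L1: walk L1 to L0
  L3←L2: walk L2 to L0
  L3←L4: walk L4→L3 to L0
  L3←L5: walk L5→L3 to L0
  L5←L3: walk · to L3
  L5←L4: walk L4 to L3
  L6←L1: walk L1 to L0
  L6←L4: walk L4→L3 to L0
  L0 → ∅
  L1 → {L2,L3,L6}
  L2 → {L3}
  L3 → {L3,L6}
  L4 → {L3,L5,L6}
  L5 → {L3}
  L6 → ∅

φ for k: defs {L5}
  DF⁺ = {L3,L6}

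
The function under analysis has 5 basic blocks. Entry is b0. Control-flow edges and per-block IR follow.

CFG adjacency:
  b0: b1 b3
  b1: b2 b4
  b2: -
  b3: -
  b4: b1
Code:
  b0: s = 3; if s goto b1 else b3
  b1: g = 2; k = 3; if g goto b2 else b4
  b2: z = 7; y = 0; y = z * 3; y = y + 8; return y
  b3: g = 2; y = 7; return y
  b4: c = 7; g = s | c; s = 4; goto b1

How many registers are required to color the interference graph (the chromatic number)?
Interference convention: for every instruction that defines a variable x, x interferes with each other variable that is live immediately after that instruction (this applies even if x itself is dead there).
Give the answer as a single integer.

Answer: 3

Analysis:
def/use:
  b0: def={s} ue=∅
  b1: def={g,k} ue=∅
  b2: def={y,z} ue=∅
  b3: def={g,y} ue=∅
  b4: def={c,g,s} ue={s}

Liveness:
  live b0: ∅→{s}
  live b1: {s}→{s}
  live b2: ∅→∅
  live b3: ∅→∅
  live b4: {s}→{s}

Interfere edges:
  c — {s}
  g — {k,s}
  k — {g,s}
  s — {c,g,k}
  y — {z}
  z — {y}

Colouring:
  {g,k,s} pairwise interfere (3-clique) ⇒ χ ≥ 3
  3-colouring: c0={s,y}  c1={c,g,z}  c2={k}
  χ = 3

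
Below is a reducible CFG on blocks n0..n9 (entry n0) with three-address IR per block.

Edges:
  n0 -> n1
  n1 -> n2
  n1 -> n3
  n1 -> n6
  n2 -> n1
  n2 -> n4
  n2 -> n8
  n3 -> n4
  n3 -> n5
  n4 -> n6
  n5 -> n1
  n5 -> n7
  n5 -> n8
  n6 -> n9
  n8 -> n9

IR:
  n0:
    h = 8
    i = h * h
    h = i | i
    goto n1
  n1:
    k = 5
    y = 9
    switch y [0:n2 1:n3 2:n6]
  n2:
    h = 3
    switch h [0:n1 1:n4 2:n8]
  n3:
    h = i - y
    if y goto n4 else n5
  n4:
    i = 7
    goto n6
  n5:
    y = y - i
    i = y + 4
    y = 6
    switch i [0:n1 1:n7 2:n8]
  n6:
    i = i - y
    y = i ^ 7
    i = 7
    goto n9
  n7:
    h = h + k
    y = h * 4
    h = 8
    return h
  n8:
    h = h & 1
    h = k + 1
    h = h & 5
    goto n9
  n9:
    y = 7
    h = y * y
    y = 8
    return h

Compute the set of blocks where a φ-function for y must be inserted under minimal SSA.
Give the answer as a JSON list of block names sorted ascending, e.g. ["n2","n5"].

idom tree: n1←n0 n2←n1 n3←n1 n4←n1 n5←n3 n6←n1 n7←n5 n8←n1 n9←n1
Dom at joins:
  n1: preds {n0,n2,n5}: {n0} ∩ {n0,n1,n2} ∩ {n0,n1,n3,n5} = {n0}; idom=n0
  n4: preds {n2,n3}: {n0,n1,n2} ∩ {n0,n1,n3} = {n0,n1}; idom=n1
  n6: preds {n1,n4}: {n0,n1} ∩ {n0,n1,n4} = {n0,n1}; idom=n1
  n8: preds {n2,n5}: {n0,n1,n2} ∩ {n0,n1,n3,n5} = {n0,n1}; idom=n1
  n9: preds {n6,n8}: {n0,n1,n6} ∩ {n0,n1,n8} = {n0,n1}; idom=n1

DF derivation:
  n1←n0: walk · to n0
  n1←n2: walk n2→n1 to n0
  n1←n5: walk n5→n3→n1 to n0
  n4←n2: walk n2 to n1
  n4←n3: walk n3 to n1
  n6←n1: walk · to n1
  n6←n4: walk n4 to n1
  n8←n2: walk n2 to n1
  n8←n5: walk n5→n3 to n1
  n9←n6: walk n6 to n1
  n9←n8: walk n8 to n1
  n0 → ∅
  n1 → {n1}
  n2 → {n1,n4,n8}
  n3 → {n1,n4,n8}
  n4 → {n6}
  n5 → {n1,n8}
  n6 → {n9}
  n7 → ∅
  n8 → {n9}
  n9 → ∅

φ for y: defs {n1,n5,n6,n7,n9}
  DF⁺ = {n1,n8,n9}

Answer: ["n1", "n8", "n9"]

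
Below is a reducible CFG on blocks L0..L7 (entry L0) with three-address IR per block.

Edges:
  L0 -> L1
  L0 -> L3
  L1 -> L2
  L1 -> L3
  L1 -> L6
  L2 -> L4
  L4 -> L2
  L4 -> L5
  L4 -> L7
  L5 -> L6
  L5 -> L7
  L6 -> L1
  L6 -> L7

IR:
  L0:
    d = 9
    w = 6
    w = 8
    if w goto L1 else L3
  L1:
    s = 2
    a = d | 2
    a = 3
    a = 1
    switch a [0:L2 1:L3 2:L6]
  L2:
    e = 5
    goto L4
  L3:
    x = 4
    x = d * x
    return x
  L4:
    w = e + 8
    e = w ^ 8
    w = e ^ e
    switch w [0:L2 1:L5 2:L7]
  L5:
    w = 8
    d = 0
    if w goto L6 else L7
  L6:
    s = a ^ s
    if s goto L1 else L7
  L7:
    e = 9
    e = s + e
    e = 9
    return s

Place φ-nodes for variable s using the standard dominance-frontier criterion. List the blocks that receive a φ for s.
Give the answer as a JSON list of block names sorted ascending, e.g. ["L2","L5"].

Answer: ["L1", "L3", "L7"]

Derivation:
idom tree: L1←L0 L2←L1 L3←L0 L4←L2 L5←L4 L6←L1 L7←L1
Join-block Dom:
  L1: preds {L0,L6}: {L0} ∩ {L0,L1,L6} = {L0}; idom=L0
  L2: preds {L1,L4}: {L0,L1} ∩ {L0,L1,L2,L4} = {L0,L1}; idom=L1
  L3: preds {L0,L1}: {L0} ∩ {L0,L1} = {L0}; idom=L0
  L6: preds {L1,L5}: {L0,L1} ∩ {L0,L1,L2,L4,L5} = {L0,L1}; idom=L1
  L7: preds {L4,L5,L6}: {L0,L1,L2,L4} ∩ {L0,L1,L2,L4,L5} ∩ {L0,L1,L6} = {L0,L1}; idom=L1

DF walk-up:
  L1←L0: walk · to L0
  L1←L6: walk L6→L1 to L0
  L2←L1: walk · to L1
  L2←L4: walk L4→L2 to L1
  L3←L0: walk · to L0
  L3←L1: walk L1 to L0
  L6←L1: walk · to L1
  L6←L5: walk L5→L4→L2 to L1
  L7←L4: walk L4→L2 to L1
  L7←L5: walk L5→L4→L2 to L1
  L7←L6: walk L6 to L1
  DF(L0)=∅
  DF(L1)={L1,L3}
  DF(L2)={L2,L6,L7}
  DF(L3)=∅
  DF(L4)={L2,L6,L7}
  DF(L5)={L6,L7}
  DF(L6)={L1,L7}
  DF(L7)=∅

φ for s: defs {L1,L6}
  DF⁺ = {L1,L3,L7}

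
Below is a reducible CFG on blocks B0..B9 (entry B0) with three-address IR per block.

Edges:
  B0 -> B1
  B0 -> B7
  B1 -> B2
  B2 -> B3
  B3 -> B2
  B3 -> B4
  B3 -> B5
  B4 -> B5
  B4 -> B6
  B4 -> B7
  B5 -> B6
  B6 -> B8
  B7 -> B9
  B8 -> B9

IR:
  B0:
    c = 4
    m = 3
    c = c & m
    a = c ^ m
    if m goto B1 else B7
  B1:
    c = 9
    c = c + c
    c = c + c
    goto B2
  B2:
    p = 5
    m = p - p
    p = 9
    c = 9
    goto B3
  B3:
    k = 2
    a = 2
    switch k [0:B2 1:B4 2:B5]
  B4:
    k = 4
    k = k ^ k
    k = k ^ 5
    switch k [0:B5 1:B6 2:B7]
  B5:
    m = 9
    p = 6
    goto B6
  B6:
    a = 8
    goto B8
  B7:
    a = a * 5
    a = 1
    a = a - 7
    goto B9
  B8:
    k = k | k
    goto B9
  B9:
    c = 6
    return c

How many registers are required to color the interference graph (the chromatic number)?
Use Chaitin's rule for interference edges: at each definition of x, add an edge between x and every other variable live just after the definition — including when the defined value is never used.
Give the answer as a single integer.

Answer: 3

Derivation:
Per-block:
  B0: def={a,c,m} ue=∅
  B1: def={c} ue=∅
  B2: def={c,m,p} ue=∅
  B3: def={a,k} ue=∅
  B4: def={k} ue=∅
  B5: def={m,p} ue=∅
  B6: def={a} ue=∅
  B7: def={a} ue={a}
  B8: def={k} ue={k}
  B9: def={c} ue=∅

Backward fixpoint:
  B0: in=∅ out={a}
  B1: in=∅ out=∅
  B2: in=∅ out=∅
  B3: in=∅ out={a,k}
  B4: in={a} out={a,k}
  B5: in={k} out={k}
  B6: in={k} out={k}
  B7: in={a} out=∅
  B8: in={k} out=∅
  B9: in=∅ out=∅

Conflict graph:
  a↔{k,m}
  c↔{m}
  k↔{a,m,p}
  m↔{a,c,k}
  p↔{k}

Registers:
  clique {a,k,m} ⇒ need ≥ 3
  3-colouring: R0={c,k}  R1={m,p}  R2={a}
  χ = 3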